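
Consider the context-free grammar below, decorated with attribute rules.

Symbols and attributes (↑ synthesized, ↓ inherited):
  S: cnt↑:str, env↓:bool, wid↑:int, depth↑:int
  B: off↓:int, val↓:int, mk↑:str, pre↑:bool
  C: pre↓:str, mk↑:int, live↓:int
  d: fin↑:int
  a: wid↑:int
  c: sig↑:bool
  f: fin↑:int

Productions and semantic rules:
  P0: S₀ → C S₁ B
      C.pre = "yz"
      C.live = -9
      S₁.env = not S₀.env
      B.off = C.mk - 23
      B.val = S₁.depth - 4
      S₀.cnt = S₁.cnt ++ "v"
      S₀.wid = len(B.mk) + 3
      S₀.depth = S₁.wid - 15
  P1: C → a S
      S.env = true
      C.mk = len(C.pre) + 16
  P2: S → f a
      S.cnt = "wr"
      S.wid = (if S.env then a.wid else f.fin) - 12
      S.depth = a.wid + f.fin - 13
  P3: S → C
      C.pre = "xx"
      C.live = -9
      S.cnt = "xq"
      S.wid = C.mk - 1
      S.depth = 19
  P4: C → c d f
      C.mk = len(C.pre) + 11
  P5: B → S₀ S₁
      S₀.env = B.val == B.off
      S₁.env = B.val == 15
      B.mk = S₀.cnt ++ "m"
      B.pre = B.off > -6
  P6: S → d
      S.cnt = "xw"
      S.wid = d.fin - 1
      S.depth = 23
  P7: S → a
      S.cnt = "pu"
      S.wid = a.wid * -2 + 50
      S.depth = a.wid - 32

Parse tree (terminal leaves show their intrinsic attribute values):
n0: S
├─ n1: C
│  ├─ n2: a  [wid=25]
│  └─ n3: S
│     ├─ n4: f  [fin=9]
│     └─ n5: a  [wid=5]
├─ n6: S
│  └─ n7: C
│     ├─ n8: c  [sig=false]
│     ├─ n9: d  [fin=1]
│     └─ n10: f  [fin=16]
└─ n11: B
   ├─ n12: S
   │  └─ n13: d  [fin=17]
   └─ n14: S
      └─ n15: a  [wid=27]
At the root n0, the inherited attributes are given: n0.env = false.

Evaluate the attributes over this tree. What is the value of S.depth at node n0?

-3

1. n0.env = false  [given at root]
2. n1.pre = "yz"  ["yz"]
3. n1.live = -9  [-9]
4. n2.wid = 25  [terminal]
5. n3.env = true  [true]
6. n4.fin = 9  [terminal]
7. n5.wid = 5  [terminal]
8. n3.cnt = "wr"  ["wr"]
9. n3.wid = -7  [(if S.env then a.wid else f.fin) - 12]
10. n3.depth = 1  [a.wid + f.fin - 13]
11. n1.mk = 18  [len(C.pre) + 16]
12. n6.env = true  [not S₀.env]
13. n7.pre = "xx"  ["xx"]
14. n7.live = -9  [-9]
15. n8.sig = false  [terminal]
16. n9.fin = 1  [terminal]
17. n10.fin = 16  [terminal]
18. n7.mk = 13  [len(C.pre) + 11]
19. n6.cnt = "xq"  ["xq"]
20. n6.wid = 12  [C.mk - 1]
21. n6.depth = 19  [19]
22. n11.off = -5  [C.mk - 23]
23. n11.val = 15  [S₁.depth - 4]
24. n12.env = false  [B.val == B.off]
25. n13.fin = 17  [terminal]
26. n12.cnt = "xw"  ["xw"]
27. n12.wid = 16  [d.fin - 1]
28. n12.depth = 23  [23]
29. n14.env = true  [B.val == 15]
30. n15.wid = 27  [terminal]
31. n14.cnt = "pu"  ["pu"]
32. n14.wid = -4  [a.wid * -2 + 50]
33. n14.depth = -5  [a.wid - 32]
34. n11.mk = "xwm"  [S₀.cnt ++ "m"]
35. n11.pre = true  [B.off > -6]
36. n0.cnt = "xqv"  [S₁.cnt ++ "v"]
37. n0.wid = 6  [len(B.mk) + 3]
38. n0.depth = -3  [S₁.wid - 15]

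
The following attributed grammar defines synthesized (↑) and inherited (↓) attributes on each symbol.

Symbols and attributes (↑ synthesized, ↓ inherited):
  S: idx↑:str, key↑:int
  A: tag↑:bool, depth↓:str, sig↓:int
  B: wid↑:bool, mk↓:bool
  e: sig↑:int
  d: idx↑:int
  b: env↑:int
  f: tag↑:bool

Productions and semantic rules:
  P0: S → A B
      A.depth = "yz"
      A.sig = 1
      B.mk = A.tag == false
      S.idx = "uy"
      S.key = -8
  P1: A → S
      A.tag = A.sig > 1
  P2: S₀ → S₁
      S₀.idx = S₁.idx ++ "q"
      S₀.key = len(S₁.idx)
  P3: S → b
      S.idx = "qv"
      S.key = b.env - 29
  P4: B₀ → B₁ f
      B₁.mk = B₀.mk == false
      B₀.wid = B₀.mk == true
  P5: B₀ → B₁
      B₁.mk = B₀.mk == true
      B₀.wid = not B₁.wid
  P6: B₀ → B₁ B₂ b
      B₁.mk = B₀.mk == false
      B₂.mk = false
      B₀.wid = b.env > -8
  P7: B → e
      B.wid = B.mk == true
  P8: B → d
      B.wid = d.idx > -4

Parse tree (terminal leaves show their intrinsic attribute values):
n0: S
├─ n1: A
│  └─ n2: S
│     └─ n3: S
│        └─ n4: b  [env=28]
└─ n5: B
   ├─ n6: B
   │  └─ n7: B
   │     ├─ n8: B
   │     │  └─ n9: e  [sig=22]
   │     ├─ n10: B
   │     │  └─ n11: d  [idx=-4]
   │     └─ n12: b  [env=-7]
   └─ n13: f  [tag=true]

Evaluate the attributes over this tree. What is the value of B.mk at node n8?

1. n1.depth = "yz"  ["yz"]
2. n1.sig = 1  [1]
3. n4.env = 28  [terminal]
4. n3.idx = "qv"  ["qv"]
5. n3.key = -1  [b.env - 29]
6. n2.idx = "qvq"  [S₁.idx ++ "q"]
7. n2.key = 2  [len(S₁.idx)]
8. n1.tag = false  [A.sig > 1]
9. n5.mk = true  [A.tag == false]
10. n6.mk = false  [B₀.mk == false]
11. n7.mk = false  [B₀.mk == true]
12. n8.mk = true  [B₀.mk == false]
13. n9.sig = 22  [terminal]
14. n8.wid = true  [B.mk == true]
15. n10.mk = false  [false]
16. n11.idx = -4  [terminal]
17. n10.wid = false  [d.idx > -4]
18. n12.env = -7  [terminal]
19. n7.wid = true  [b.env > -8]
20. n6.wid = false  [not B₁.wid]
21. n13.tag = true  [terminal]
22. n5.wid = true  [B₀.mk == true]
23. n0.idx = "uy"  ["uy"]
24. n0.key = -8  [-8]

true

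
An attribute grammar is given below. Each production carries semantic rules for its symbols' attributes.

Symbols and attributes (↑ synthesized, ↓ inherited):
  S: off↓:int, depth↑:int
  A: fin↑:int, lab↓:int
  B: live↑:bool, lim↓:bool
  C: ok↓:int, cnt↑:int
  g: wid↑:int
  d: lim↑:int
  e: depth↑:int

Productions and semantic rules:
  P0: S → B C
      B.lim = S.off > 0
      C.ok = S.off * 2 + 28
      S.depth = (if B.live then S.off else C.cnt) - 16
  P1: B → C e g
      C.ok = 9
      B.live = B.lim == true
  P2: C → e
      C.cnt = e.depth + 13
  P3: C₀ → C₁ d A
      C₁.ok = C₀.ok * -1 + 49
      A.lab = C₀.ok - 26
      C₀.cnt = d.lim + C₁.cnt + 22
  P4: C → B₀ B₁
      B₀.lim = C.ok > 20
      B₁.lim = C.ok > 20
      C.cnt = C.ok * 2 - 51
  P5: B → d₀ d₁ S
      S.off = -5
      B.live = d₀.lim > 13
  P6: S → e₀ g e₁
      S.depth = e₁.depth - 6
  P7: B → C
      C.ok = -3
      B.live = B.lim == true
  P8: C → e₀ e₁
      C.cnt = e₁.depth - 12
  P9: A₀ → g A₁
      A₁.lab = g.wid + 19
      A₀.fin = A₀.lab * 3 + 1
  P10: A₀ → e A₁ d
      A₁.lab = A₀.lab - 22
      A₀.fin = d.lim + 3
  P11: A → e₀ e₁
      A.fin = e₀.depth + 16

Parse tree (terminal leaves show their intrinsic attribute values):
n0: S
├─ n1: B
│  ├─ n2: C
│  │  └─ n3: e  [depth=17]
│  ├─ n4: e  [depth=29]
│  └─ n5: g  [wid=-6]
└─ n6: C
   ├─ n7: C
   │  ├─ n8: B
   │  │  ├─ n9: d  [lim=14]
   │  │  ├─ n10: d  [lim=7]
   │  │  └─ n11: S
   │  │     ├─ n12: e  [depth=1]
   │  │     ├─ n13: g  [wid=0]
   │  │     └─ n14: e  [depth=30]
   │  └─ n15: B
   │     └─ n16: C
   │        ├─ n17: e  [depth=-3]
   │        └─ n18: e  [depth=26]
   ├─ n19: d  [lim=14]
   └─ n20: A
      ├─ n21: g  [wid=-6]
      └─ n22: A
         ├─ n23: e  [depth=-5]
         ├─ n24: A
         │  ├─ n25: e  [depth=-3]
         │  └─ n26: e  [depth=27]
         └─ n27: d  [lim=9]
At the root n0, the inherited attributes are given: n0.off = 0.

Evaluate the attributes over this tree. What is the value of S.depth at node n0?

11

1. n0.off = 0  [given at root]
2. n1.lim = false  [S.off > 0]
3. n2.ok = 9  [9]
4. n3.depth = 17  [terminal]
5. n2.cnt = 30  [e.depth + 13]
6. n4.depth = 29  [terminal]
7. n5.wid = -6  [terminal]
8. n1.live = false  [B.lim == true]
9. n6.ok = 28  [S.off * 2 + 28]
10. n7.ok = 21  [C₀.ok * -1 + 49]
11. n8.lim = true  [C.ok > 20]
12. n9.lim = 14  [terminal]
13. n10.lim = 7  [terminal]
14. n11.off = -5  [-5]
15. n12.depth = 1  [terminal]
16. n13.wid = 0  [terminal]
17. n14.depth = 30  [terminal]
18. n11.depth = 24  [e₁.depth - 6]
19. n8.live = true  [d₀.lim > 13]
20. n15.lim = true  [C.ok > 20]
21. n16.ok = -3  [-3]
22. n17.depth = -3  [terminal]
23. n18.depth = 26  [terminal]
24. n16.cnt = 14  [e₁.depth - 12]
25. n15.live = true  [B.lim == true]
26. n7.cnt = -9  [C.ok * 2 - 51]
27. n19.lim = 14  [terminal]
28. n20.lab = 2  [C₀.ok - 26]
29. n21.wid = -6  [terminal]
30. n22.lab = 13  [g.wid + 19]
31. n23.depth = -5  [terminal]
32. n24.lab = -9  [A₀.lab - 22]
33. n25.depth = -3  [terminal]
34. n26.depth = 27  [terminal]
35. n24.fin = 13  [e₀.depth + 16]
36. n27.lim = 9  [terminal]
37. n22.fin = 12  [d.lim + 3]
38. n20.fin = 7  [A₀.lab * 3 + 1]
39. n6.cnt = 27  [d.lim + C₁.cnt + 22]
40. n0.depth = 11  [(if B.live then S.off else C.cnt) - 16]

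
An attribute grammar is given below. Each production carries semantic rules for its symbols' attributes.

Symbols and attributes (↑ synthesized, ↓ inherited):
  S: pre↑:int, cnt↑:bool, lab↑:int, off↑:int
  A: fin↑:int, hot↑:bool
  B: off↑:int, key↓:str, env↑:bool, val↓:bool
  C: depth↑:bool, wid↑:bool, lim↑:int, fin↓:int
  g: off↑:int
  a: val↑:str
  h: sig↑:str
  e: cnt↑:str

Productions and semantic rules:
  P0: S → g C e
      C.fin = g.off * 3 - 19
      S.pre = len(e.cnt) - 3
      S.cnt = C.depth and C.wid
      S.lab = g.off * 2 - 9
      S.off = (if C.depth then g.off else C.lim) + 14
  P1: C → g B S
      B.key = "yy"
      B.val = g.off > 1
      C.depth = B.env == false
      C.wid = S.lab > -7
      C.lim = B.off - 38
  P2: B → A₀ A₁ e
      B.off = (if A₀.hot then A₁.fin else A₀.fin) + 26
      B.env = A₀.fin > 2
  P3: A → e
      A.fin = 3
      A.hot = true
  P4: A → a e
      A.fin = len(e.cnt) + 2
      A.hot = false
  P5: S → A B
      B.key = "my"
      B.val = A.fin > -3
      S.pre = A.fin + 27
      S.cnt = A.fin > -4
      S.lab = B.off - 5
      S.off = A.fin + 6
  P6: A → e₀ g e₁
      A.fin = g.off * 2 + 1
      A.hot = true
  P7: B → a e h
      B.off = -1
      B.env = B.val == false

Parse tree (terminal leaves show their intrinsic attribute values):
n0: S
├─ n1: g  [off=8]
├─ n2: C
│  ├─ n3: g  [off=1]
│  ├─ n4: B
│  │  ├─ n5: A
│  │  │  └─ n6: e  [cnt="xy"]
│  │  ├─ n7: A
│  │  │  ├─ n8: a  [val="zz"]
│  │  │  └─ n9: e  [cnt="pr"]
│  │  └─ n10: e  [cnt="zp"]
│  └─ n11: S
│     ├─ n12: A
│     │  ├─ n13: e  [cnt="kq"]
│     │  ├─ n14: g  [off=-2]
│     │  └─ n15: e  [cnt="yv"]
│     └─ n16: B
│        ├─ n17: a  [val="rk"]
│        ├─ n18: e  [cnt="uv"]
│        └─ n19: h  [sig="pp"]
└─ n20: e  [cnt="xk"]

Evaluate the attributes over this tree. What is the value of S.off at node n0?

1. n1.off = 8  [terminal]
2. n2.fin = 5  [g.off * 3 - 19]
3. n3.off = 1  [terminal]
4. n4.key = "yy"  ["yy"]
5. n4.val = false  [g.off > 1]
6. n6.cnt = "xy"  [terminal]
7. n5.fin = 3  [3]
8. n5.hot = true  [true]
9. n8.val = "zz"  [terminal]
10. n9.cnt = "pr"  [terminal]
11. n7.fin = 4  [len(e.cnt) + 2]
12. n7.hot = false  [false]
13. n10.cnt = "zp"  [terminal]
14. n4.off = 30  [(if A₀.hot then A₁.fin else A₀.fin) + 26]
15. n4.env = true  [A₀.fin > 2]
16. n13.cnt = "kq"  [terminal]
17. n14.off = -2  [terminal]
18. n15.cnt = "yv"  [terminal]
19. n12.fin = -3  [g.off * 2 + 1]
20. n12.hot = true  [true]
21. n16.key = "my"  ["my"]
22. n16.val = false  [A.fin > -3]
23. n17.val = "rk"  [terminal]
24. n18.cnt = "uv"  [terminal]
25. n19.sig = "pp"  [terminal]
26. n16.off = -1  [-1]
27. n16.env = true  [B.val == false]
28. n11.pre = 24  [A.fin + 27]
29. n11.cnt = true  [A.fin > -4]
30. n11.lab = -6  [B.off - 5]
31. n11.off = 3  [A.fin + 6]
32. n2.depth = false  [B.env == false]
33. n2.wid = true  [S.lab > -7]
34. n2.lim = -8  [B.off - 38]
35. n20.cnt = "xk"  [terminal]
36. n0.pre = -1  [len(e.cnt) - 3]
37. n0.cnt = false  [C.depth and C.wid]
38. n0.lab = 7  [g.off * 2 - 9]
39. n0.off = 6  [(if C.depth then g.off else C.lim) + 14]

6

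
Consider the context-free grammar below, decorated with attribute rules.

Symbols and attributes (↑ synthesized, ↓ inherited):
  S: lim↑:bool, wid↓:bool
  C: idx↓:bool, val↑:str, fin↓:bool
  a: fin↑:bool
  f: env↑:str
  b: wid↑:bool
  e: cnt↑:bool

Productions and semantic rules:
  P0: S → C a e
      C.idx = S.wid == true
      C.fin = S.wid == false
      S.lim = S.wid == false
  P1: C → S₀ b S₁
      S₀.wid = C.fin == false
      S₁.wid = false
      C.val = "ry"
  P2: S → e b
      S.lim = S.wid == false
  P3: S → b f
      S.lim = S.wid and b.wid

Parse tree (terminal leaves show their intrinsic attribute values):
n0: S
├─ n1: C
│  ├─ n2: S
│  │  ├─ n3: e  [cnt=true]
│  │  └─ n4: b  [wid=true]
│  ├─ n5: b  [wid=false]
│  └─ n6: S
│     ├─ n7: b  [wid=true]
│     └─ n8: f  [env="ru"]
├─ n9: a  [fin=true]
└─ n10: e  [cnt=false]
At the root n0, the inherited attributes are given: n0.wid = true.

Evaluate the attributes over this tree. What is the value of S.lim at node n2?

false

1. n0.wid = true  [given at root]
2. n1.idx = true  [S.wid == true]
3. n1.fin = false  [S.wid == false]
4. n2.wid = true  [C.fin == false]
5. n3.cnt = true  [terminal]
6. n4.wid = true  [terminal]
7. n2.lim = false  [S.wid == false]
8. n5.wid = false  [terminal]
9. n6.wid = false  [false]
10. n7.wid = true  [terminal]
11. n8.env = "ru"  [terminal]
12. n6.lim = false  [S.wid and b.wid]
13. n1.val = "ry"  ["ry"]
14. n9.fin = true  [terminal]
15. n10.cnt = false  [terminal]
16. n0.lim = false  [S.wid == false]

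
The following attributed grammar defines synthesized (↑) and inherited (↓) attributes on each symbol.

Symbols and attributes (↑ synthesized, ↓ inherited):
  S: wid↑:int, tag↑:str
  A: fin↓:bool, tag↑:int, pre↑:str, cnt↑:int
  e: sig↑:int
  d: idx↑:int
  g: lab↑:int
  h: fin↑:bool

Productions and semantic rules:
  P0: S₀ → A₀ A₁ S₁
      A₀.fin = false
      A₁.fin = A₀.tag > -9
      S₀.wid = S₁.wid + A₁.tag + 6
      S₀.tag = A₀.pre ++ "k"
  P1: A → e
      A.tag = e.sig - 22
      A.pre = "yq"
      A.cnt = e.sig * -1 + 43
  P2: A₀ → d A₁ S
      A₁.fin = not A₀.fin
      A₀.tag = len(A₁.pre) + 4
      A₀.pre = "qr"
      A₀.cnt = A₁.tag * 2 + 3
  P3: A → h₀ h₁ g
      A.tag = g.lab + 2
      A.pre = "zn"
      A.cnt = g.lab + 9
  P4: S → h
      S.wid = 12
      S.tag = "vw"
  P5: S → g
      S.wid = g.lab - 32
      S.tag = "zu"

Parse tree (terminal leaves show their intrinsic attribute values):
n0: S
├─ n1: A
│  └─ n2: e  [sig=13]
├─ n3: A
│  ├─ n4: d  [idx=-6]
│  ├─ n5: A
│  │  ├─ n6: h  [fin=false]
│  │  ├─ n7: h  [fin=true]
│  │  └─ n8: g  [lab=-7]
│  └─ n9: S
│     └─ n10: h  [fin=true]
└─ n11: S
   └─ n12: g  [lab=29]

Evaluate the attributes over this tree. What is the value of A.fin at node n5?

true

1. n1.fin = false  [false]
2. n2.sig = 13  [terminal]
3. n1.tag = -9  [e.sig - 22]
4. n1.pre = "yq"  ["yq"]
5. n1.cnt = 30  [e.sig * -1 + 43]
6. n3.fin = false  [A₀.tag > -9]
7. n4.idx = -6  [terminal]
8. n5.fin = true  [not A₀.fin]
9. n6.fin = false  [terminal]
10. n7.fin = true  [terminal]
11. n8.lab = -7  [terminal]
12. n5.tag = -5  [g.lab + 2]
13. n5.pre = "zn"  ["zn"]
14. n5.cnt = 2  [g.lab + 9]
15. n10.fin = true  [terminal]
16. n9.wid = 12  [12]
17. n9.tag = "vw"  ["vw"]
18. n3.tag = 6  [len(A₁.pre) + 4]
19. n3.pre = "qr"  ["qr"]
20. n3.cnt = -7  [A₁.tag * 2 + 3]
21. n12.lab = 29  [terminal]
22. n11.wid = -3  [g.lab - 32]
23. n11.tag = "zu"  ["zu"]
24. n0.wid = 9  [S₁.wid + A₁.tag + 6]
25. n0.tag = "yqk"  [A₀.pre ++ "k"]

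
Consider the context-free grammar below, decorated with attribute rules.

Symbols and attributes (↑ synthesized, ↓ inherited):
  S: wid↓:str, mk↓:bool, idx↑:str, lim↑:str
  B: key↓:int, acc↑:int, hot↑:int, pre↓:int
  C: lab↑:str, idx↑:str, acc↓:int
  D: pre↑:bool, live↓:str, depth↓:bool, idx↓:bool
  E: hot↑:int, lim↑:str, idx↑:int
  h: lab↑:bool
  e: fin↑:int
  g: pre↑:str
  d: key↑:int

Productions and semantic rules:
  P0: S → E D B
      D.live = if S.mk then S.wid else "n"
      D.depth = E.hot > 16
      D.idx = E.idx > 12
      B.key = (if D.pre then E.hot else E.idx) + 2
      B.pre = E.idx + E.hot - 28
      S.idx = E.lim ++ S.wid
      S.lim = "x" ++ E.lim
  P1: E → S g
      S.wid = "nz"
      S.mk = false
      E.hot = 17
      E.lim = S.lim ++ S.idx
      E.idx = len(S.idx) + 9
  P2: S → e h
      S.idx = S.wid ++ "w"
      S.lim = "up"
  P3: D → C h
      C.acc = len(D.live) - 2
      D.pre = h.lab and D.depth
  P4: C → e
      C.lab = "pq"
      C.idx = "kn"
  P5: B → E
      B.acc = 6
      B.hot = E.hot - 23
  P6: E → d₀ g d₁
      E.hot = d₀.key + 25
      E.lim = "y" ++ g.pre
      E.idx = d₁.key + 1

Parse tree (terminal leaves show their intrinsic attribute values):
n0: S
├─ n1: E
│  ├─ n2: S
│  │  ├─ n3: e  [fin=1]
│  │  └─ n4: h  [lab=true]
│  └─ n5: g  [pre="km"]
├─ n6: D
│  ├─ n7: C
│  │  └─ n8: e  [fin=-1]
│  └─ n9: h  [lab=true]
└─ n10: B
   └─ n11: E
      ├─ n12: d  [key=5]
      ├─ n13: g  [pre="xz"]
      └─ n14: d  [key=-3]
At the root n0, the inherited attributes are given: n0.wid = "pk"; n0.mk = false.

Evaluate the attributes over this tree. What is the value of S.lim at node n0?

1. n0.wid = "pk"  [given at root]
2. n0.mk = false  [given at root]
3. n2.wid = "nz"  ["nz"]
4. n2.mk = false  [false]
5. n3.fin = 1  [terminal]
6. n4.lab = true  [terminal]
7. n2.idx = "nzw"  [S.wid ++ "w"]
8. n2.lim = "up"  ["up"]
9. n5.pre = "km"  [terminal]
10. n1.hot = 17  [17]
11. n1.lim = "upnzw"  [S.lim ++ S.idx]
12. n1.idx = 12  [len(S.idx) + 9]
13. n6.live = "n"  [if S.mk then S.wid else "n"]
14. n6.depth = true  [E.hot > 16]
15. n6.idx = false  [E.idx > 12]
16. n7.acc = -1  [len(D.live) - 2]
17. n8.fin = -1  [terminal]
18. n7.lab = "pq"  ["pq"]
19. n7.idx = "kn"  ["kn"]
20. n9.lab = true  [terminal]
21. n6.pre = true  [h.lab and D.depth]
22. n10.key = 19  [(if D.pre then E.hot else E.idx) + 2]
23. n10.pre = 1  [E.idx + E.hot - 28]
24. n12.key = 5  [terminal]
25. n13.pre = "xz"  [terminal]
26. n14.key = -3  [terminal]
27. n11.hot = 30  [d₀.key + 25]
28. n11.lim = "yxz"  ["y" ++ g.pre]
29. n11.idx = -2  [d₁.key + 1]
30. n10.acc = 6  [6]
31. n10.hot = 7  [E.hot - 23]
32. n0.idx = "upnzwpk"  [E.lim ++ S.wid]
33. n0.lim = "xupnzw"  ["x" ++ E.lim]

"xupnzw"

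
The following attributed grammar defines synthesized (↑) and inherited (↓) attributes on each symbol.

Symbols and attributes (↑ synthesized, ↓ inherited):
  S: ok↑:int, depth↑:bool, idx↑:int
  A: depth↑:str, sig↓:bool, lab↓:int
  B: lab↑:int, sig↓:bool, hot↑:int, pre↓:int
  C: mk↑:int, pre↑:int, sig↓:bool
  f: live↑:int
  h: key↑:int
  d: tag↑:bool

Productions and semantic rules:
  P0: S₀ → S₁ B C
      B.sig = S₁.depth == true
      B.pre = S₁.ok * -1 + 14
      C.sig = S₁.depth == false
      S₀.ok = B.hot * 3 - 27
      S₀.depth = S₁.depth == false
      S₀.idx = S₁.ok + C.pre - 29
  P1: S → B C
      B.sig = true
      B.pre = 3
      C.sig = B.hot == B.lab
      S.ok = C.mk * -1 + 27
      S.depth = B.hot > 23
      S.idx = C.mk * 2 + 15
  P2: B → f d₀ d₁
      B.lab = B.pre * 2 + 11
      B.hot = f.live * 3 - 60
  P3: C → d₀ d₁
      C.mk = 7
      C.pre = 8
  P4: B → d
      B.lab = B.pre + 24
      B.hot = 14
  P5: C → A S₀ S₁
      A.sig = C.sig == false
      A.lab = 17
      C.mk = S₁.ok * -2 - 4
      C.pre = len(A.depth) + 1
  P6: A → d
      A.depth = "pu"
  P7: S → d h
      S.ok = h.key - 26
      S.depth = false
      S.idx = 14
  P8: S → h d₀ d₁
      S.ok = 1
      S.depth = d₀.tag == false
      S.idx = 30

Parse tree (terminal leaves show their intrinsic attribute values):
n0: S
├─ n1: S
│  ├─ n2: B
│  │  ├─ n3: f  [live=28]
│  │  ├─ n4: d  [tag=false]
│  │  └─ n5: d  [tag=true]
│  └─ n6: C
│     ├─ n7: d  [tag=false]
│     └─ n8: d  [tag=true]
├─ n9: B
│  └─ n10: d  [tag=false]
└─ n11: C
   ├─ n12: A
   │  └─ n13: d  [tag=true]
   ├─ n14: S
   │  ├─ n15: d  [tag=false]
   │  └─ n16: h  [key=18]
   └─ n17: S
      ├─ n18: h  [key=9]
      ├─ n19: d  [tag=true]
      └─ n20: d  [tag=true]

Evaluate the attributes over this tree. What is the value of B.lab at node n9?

18

1. n2.sig = true  [true]
2. n2.pre = 3  [3]
3. n3.live = 28  [terminal]
4. n4.tag = false  [terminal]
5. n5.tag = true  [terminal]
6. n2.lab = 17  [B.pre * 2 + 11]
7. n2.hot = 24  [f.live * 3 - 60]
8. n6.sig = false  [B.hot == B.lab]
9. n7.tag = false  [terminal]
10. n8.tag = true  [terminal]
11. n6.mk = 7  [7]
12. n6.pre = 8  [8]
13. n1.ok = 20  [C.mk * -1 + 27]
14. n1.depth = true  [B.hot > 23]
15. n1.idx = 29  [C.mk * 2 + 15]
16. n9.sig = true  [S₁.depth == true]
17. n9.pre = -6  [S₁.ok * -1 + 14]
18. n10.tag = false  [terminal]
19. n9.lab = 18  [B.pre + 24]
20. n9.hot = 14  [14]
21. n11.sig = false  [S₁.depth == false]
22. n12.sig = true  [C.sig == false]
23. n12.lab = 17  [17]
24. n13.tag = true  [terminal]
25. n12.depth = "pu"  ["pu"]
26. n15.tag = false  [terminal]
27. n16.key = 18  [terminal]
28. n14.ok = -8  [h.key - 26]
29. n14.depth = false  [false]
30. n14.idx = 14  [14]
31. n18.key = 9  [terminal]
32. n19.tag = true  [terminal]
33. n20.tag = true  [terminal]
34. n17.ok = 1  [1]
35. n17.depth = false  [d₀.tag == false]
36. n17.idx = 30  [30]
37. n11.mk = -6  [S₁.ok * -2 - 4]
38. n11.pre = 3  [len(A.depth) + 1]
39. n0.ok = 15  [B.hot * 3 - 27]
40. n0.depth = false  [S₁.depth == false]
41. n0.idx = -6  [S₁.ok + C.pre - 29]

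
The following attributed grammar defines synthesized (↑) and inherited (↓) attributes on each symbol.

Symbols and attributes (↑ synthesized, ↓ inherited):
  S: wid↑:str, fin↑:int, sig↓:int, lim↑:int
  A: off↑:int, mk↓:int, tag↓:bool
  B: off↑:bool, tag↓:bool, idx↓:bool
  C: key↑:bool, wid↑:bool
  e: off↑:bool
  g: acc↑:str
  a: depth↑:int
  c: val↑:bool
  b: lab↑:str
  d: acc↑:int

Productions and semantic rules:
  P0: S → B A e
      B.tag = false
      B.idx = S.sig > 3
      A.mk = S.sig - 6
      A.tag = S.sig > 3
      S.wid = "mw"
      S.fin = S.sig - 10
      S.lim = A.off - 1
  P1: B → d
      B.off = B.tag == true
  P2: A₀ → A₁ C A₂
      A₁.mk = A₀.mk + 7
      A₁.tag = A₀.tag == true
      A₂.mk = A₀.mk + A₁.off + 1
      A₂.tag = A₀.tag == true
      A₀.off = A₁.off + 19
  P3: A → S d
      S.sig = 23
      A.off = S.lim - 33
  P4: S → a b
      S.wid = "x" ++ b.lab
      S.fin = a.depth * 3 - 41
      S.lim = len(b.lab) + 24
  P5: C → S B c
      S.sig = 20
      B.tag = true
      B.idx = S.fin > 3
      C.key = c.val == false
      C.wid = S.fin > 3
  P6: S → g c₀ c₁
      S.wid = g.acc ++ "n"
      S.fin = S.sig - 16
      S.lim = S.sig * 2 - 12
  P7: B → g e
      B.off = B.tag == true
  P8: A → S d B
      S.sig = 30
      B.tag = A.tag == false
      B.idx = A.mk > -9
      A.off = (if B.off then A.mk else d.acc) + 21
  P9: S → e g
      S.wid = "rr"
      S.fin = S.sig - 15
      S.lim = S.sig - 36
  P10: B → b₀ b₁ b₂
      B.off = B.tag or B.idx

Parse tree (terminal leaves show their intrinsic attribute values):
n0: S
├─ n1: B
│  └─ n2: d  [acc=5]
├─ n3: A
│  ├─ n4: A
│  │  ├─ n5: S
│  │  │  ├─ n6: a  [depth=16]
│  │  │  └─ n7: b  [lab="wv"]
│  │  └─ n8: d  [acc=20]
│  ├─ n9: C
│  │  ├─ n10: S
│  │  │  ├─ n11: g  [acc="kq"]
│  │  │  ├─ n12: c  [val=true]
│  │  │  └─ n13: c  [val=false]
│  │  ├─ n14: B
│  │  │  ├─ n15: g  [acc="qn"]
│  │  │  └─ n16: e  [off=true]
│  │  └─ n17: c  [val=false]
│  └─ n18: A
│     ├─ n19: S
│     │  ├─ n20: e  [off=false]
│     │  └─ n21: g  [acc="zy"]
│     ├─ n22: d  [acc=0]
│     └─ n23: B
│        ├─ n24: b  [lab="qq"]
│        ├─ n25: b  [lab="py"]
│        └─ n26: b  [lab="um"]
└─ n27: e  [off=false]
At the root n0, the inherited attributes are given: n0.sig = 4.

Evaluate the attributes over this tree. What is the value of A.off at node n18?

1. n0.sig = 4  [given at root]
2. n1.tag = false  [false]
3. n1.idx = true  [S.sig > 3]
4. n2.acc = 5  [terminal]
5. n1.off = false  [B.tag == true]
6. n3.mk = -2  [S.sig - 6]
7. n3.tag = true  [S.sig > 3]
8. n4.mk = 5  [A₀.mk + 7]
9. n4.tag = true  [A₀.tag == true]
10. n5.sig = 23  [23]
11. n6.depth = 16  [terminal]
12. n7.lab = "wv"  [terminal]
13. n5.wid = "xwv"  ["x" ++ b.lab]
14. n5.fin = 7  [a.depth * 3 - 41]
15. n5.lim = 26  [len(b.lab) + 24]
16. n8.acc = 20  [terminal]
17. n4.off = -7  [S.lim - 33]
18. n10.sig = 20  [20]
19. n11.acc = "kq"  [terminal]
20. n12.val = true  [terminal]
21. n13.val = false  [terminal]
22. n10.wid = "kqn"  [g.acc ++ "n"]
23. n10.fin = 4  [S.sig - 16]
24. n10.lim = 28  [S.sig * 2 - 12]
25. n14.tag = true  [true]
26. n14.idx = true  [S.fin > 3]
27. n15.acc = "qn"  [terminal]
28. n16.off = true  [terminal]
29. n14.off = true  [B.tag == true]
30. n17.val = false  [terminal]
31. n9.key = true  [c.val == false]
32. n9.wid = true  [S.fin > 3]
33. n18.mk = -8  [A₀.mk + A₁.off + 1]
34. n18.tag = true  [A₀.tag == true]
35. n19.sig = 30  [30]
36. n20.off = false  [terminal]
37. n21.acc = "zy"  [terminal]
38. n19.wid = "rr"  ["rr"]
39. n19.fin = 15  [S.sig - 15]
40. n19.lim = -6  [S.sig - 36]
41. n22.acc = 0  [terminal]
42. n23.tag = false  [A.tag == false]
43. n23.idx = true  [A.mk > -9]
44. n24.lab = "qq"  [terminal]
45. n25.lab = "py"  [terminal]
46. n26.lab = "um"  [terminal]
47. n23.off = true  [B.tag or B.idx]
48. n18.off = 13  [(if B.off then A.mk else d.acc) + 21]
49. n3.off = 12  [A₁.off + 19]
50. n27.off = false  [terminal]
51. n0.wid = "mw"  ["mw"]
52. n0.fin = -6  [S.sig - 10]
53. n0.lim = 11  [A.off - 1]

13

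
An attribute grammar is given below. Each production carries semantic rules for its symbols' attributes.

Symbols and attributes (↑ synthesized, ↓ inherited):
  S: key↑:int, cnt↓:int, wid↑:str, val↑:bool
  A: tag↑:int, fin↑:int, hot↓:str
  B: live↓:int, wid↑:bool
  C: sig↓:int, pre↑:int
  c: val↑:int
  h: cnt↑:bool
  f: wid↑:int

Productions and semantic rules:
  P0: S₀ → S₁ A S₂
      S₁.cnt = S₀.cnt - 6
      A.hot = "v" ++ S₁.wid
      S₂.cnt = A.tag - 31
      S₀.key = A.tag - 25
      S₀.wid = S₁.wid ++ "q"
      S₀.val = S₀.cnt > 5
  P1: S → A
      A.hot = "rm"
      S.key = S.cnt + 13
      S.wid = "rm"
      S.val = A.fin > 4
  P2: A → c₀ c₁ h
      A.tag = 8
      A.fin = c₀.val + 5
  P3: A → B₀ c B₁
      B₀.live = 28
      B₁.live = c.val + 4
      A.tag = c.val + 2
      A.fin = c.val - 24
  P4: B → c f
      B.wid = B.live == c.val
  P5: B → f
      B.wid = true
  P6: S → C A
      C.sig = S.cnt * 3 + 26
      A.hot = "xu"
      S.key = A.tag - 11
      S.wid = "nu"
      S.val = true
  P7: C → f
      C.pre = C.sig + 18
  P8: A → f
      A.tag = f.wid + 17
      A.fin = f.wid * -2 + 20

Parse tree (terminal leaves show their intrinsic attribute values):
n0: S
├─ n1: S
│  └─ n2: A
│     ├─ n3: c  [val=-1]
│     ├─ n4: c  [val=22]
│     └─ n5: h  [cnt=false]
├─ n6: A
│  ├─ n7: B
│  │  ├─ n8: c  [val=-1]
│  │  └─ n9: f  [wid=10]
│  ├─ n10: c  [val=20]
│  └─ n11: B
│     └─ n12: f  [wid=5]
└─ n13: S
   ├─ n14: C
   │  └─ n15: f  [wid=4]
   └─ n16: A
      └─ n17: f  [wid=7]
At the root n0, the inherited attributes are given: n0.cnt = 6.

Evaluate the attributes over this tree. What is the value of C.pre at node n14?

17

1. n0.cnt = 6  [given at root]
2. n1.cnt = 0  [S₀.cnt - 6]
3. n2.hot = "rm"  ["rm"]
4. n3.val = -1  [terminal]
5. n4.val = 22  [terminal]
6. n5.cnt = false  [terminal]
7. n2.tag = 8  [8]
8. n2.fin = 4  [c₀.val + 5]
9. n1.key = 13  [S.cnt + 13]
10. n1.wid = "rm"  ["rm"]
11. n1.val = false  [A.fin > 4]
12. n6.hot = "vrm"  ["v" ++ S₁.wid]
13. n7.live = 28  [28]
14. n8.val = -1  [terminal]
15. n9.wid = 10  [terminal]
16. n7.wid = false  [B.live == c.val]
17. n10.val = 20  [terminal]
18. n11.live = 24  [c.val + 4]
19. n12.wid = 5  [terminal]
20. n11.wid = true  [true]
21. n6.tag = 22  [c.val + 2]
22. n6.fin = -4  [c.val - 24]
23. n13.cnt = -9  [A.tag - 31]
24. n14.sig = -1  [S.cnt * 3 + 26]
25. n15.wid = 4  [terminal]
26. n14.pre = 17  [C.sig + 18]
27. n16.hot = "xu"  ["xu"]
28. n17.wid = 7  [terminal]
29. n16.tag = 24  [f.wid + 17]
30. n16.fin = 6  [f.wid * -2 + 20]
31. n13.key = 13  [A.tag - 11]
32. n13.wid = "nu"  ["nu"]
33. n13.val = true  [true]
34. n0.key = -3  [A.tag - 25]
35. n0.wid = "rmq"  [S₁.wid ++ "q"]
36. n0.val = true  [S₀.cnt > 5]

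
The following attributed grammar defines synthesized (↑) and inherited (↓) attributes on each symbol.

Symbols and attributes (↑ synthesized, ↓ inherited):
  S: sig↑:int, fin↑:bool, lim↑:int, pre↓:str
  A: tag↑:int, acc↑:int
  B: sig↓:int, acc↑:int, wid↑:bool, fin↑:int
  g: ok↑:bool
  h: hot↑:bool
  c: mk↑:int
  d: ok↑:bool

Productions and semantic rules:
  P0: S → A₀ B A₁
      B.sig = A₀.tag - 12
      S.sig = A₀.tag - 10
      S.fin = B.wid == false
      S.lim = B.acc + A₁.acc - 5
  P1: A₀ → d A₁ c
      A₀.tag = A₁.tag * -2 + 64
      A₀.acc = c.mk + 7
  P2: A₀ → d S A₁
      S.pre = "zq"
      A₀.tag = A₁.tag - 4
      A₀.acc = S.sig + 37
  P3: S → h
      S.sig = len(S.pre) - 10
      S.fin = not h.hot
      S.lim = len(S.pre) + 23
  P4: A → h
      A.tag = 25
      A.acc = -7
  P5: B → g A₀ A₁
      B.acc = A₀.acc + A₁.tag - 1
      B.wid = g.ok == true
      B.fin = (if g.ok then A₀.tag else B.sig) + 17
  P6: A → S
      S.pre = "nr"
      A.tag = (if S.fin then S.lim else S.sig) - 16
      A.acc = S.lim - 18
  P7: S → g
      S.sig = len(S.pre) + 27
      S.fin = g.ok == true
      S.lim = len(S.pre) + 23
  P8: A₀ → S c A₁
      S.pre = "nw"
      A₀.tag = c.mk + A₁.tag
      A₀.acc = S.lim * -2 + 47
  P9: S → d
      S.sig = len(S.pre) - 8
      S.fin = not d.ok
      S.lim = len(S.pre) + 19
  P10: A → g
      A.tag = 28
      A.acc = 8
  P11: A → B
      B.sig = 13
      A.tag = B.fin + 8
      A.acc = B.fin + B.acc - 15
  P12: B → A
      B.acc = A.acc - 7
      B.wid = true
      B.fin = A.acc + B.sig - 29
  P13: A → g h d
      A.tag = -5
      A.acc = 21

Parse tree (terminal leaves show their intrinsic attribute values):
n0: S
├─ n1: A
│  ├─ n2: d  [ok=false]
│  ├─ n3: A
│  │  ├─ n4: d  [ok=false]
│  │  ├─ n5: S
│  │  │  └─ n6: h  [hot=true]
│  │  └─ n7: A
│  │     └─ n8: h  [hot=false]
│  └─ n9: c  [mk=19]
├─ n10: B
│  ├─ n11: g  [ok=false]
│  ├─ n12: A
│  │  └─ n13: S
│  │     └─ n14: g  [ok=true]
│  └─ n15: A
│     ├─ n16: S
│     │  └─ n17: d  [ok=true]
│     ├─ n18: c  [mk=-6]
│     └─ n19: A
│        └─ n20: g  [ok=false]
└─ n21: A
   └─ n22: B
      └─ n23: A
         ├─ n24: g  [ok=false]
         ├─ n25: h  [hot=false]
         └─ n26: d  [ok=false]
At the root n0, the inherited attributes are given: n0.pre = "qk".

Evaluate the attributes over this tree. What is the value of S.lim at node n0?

27

1. n0.pre = "qk"  [given at root]
2. n2.ok = false  [terminal]
3. n4.ok = false  [terminal]
4. n5.pre = "zq"  ["zq"]
5. n6.hot = true  [terminal]
6. n5.sig = -8  [len(S.pre) - 10]
7. n5.fin = false  [not h.hot]
8. n5.lim = 25  [len(S.pre) + 23]
9. n8.hot = false  [terminal]
10. n7.tag = 25  [25]
11. n7.acc = -7  [-7]
12. n3.tag = 21  [A₁.tag - 4]
13. n3.acc = 29  [S.sig + 37]
14. n9.mk = 19  [terminal]
15. n1.tag = 22  [A₁.tag * -2 + 64]
16. n1.acc = 26  [c.mk + 7]
17. n10.sig = 10  [A₀.tag - 12]
18. n11.ok = false  [terminal]
19. n13.pre = "nr"  ["nr"]
20. n14.ok = true  [terminal]
21. n13.sig = 29  [len(S.pre) + 27]
22. n13.fin = true  [g.ok == true]
23. n13.lim = 25  [len(S.pre) + 23]
24. n12.tag = 9  [(if S.fin then S.lim else S.sig) - 16]
25. n12.acc = 7  [S.lim - 18]
26. n16.pre = "nw"  ["nw"]
27. n17.ok = true  [terminal]
28. n16.sig = -6  [len(S.pre) - 8]
29. n16.fin = false  [not d.ok]
30. n16.lim = 21  [len(S.pre) + 19]
31. n18.mk = -6  [terminal]
32. n20.ok = false  [terminal]
33. n19.tag = 28  [28]
34. n19.acc = 8  [8]
35. n15.tag = 22  [c.mk + A₁.tag]
36. n15.acc = 5  [S.lim * -2 + 47]
37. n10.acc = 28  [A₀.acc + A₁.tag - 1]
38. n10.wid = false  [g.ok == true]
39. n10.fin = 27  [(if g.ok then A₀.tag else B.sig) + 17]
40. n22.sig = 13  [13]
41. n24.ok = false  [terminal]
42. n25.hot = false  [terminal]
43. n26.ok = false  [terminal]
44. n23.tag = -5  [-5]
45. n23.acc = 21  [21]
46. n22.acc = 14  [A.acc - 7]
47. n22.wid = true  [true]
48. n22.fin = 5  [A.acc + B.sig - 29]
49. n21.tag = 13  [B.fin + 8]
50. n21.acc = 4  [B.fin + B.acc - 15]
51. n0.sig = 12  [A₀.tag - 10]
52. n0.fin = true  [B.wid == false]
53. n0.lim = 27  [B.acc + A₁.acc - 5]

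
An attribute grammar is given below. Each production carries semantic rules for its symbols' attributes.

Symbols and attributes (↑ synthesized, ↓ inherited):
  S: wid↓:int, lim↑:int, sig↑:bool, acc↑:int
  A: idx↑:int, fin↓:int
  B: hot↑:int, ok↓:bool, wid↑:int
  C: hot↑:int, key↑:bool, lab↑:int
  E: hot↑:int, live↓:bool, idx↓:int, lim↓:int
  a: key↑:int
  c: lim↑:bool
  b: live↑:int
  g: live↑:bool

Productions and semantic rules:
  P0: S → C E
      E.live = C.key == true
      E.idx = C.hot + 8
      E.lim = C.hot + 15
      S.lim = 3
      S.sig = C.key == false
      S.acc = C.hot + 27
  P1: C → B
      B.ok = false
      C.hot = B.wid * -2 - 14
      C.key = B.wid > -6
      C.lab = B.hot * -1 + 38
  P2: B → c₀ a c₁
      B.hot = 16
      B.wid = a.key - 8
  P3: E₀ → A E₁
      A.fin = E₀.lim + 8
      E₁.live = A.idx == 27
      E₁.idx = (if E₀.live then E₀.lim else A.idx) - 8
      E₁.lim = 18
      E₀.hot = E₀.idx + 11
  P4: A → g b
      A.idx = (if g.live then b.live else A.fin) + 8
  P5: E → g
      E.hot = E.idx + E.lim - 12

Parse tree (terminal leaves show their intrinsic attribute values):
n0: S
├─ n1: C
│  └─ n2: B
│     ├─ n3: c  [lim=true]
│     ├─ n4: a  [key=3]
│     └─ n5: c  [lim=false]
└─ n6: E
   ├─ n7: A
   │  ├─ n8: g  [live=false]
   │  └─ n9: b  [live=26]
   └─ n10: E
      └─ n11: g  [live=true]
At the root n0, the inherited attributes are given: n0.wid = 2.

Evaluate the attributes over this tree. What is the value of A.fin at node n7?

19

1. n0.wid = 2  [given at root]
2. n2.ok = false  [false]
3. n3.lim = true  [terminal]
4. n4.key = 3  [terminal]
5. n5.lim = false  [terminal]
6. n2.hot = 16  [16]
7. n2.wid = -5  [a.key - 8]
8. n1.hot = -4  [B.wid * -2 - 14]
9. n1.key = true  [B.wid > -6]
10. n1.lab = 22  [B.hot * -1 + 38]
11. n6.live = true  [C.key == true]
12. n6.idx = 4  [C.hot + 8]
13. n6.lim = 11  [C.hot + 15]
14. n7.fin = 19  [E₀.lim + 8]
15. n8.live = false  [terminal]
16. n9.live = 26  [terminal]
17. n7.idx = 27  [(if g.live then b.live else A.fin) + 8]
18. n10.live = true  [A.idx == 27]
19. n10.idx = 3  [(if E₀.live then E₀.lim else A.idx) - 8]
20. n10.lim = 18  [18]
21. n11.live = true  [terminal]
22. n10.hot = 9  [E.idx + E.lim - 12]
23. n6.hot = 15  [E₀.idx + 11]
24. n0.lim = 3  [3]
25. n0.sig = false  [C.key == false]
26. n0.acc = 23  [C.hot + 27]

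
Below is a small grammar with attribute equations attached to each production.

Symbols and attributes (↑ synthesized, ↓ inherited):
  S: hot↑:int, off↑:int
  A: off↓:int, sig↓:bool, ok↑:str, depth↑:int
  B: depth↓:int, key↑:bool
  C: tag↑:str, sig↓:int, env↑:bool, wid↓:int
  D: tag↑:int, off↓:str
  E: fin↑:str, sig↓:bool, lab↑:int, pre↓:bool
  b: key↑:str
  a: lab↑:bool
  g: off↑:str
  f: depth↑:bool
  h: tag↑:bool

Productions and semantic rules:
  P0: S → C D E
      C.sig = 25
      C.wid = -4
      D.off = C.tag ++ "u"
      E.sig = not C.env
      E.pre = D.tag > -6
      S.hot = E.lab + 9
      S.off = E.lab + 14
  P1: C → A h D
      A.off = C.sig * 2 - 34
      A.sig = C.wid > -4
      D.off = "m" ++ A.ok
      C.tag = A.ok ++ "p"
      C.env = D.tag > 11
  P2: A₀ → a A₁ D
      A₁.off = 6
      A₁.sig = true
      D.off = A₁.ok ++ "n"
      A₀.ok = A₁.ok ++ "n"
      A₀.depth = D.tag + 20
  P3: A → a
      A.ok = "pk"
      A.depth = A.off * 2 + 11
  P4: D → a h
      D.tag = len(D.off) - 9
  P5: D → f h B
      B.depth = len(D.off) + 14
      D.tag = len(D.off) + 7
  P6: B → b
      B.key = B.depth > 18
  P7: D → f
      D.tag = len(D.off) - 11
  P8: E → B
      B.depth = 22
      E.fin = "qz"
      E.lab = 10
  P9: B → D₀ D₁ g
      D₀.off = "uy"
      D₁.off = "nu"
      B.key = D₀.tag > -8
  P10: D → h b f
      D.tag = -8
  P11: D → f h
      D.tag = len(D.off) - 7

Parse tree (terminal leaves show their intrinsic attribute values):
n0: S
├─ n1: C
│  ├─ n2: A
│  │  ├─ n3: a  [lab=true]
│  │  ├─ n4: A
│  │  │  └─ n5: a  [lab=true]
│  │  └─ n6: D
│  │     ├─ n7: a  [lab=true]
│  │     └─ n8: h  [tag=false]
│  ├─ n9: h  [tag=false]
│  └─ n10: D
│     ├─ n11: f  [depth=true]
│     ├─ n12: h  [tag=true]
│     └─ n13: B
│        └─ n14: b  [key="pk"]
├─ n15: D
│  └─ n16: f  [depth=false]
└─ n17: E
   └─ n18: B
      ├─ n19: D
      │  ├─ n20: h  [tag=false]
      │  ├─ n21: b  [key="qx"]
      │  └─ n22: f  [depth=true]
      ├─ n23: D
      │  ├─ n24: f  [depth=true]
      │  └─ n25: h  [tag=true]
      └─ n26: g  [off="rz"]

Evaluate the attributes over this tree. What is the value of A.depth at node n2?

14

1. n1.sig = 25  [25]
2. n1.wid = -4  [-4]
3. n2.off = 16  [C.sig * 2 - 34]
4. n2.sig = false  [C.wid > -4]
5. n3.lab = true  [terminal]
6. n4.off = 6  [6]
7. n4.sig = true  [true]
8. n5.lab = true  [terminal]
9. n4.ok = "pk"  ["pk"]
10. n4.depth = 23  [A.off * 2 + 11]
11. n6.off = "pkn"  [A₁.ok ++ "n"]
12. n7.lab = true  [terminal]
13. n8.tag = false  [terminal]
14. n6.tag = -6  [len(D.off) - 9]
15. n2.ok = "pkn"  [A₁.ok ++ "n"]
16. n2.depth = 14  [D.tag + 20]
17. n9.tag = false  [terminal]
18. n10.off = "mpkn"  ["m" ++ A.ok]
19. n11.depth = true  [terminal]
20. n12.tag = true  [terminal]
21. n13.depth = 18  [len(D.off) + 14]
22. n14.key = "pk"  [terminal]
23. n13.key = false  [B.depth > 18]
24. n10.tag = 11  [len(D.off) + 7]
25. n1.tag = "pknp"  [A.ok ++ "p"]
26. n1.env = false  [D.tag > 11]
27. n15.off = "pknpu"  [C.tag ++ "u"]
28. n16.depth = false  [terminal]
29. n15.tag = -6  [len(D.off) - 11]
30. n17.sig = true  [not C.env]
31. n17.pre = false  [D.tag > -6]
32. n18.depth = 22  [22]
33. n19.off = "uy"  ["uy"]
34. n20.tag = false  [terminal]
35. n21.key = "qx"  [terminal]
36. n22.depth = true  [terminal]
37. n19.tag = -8  [-8]
38. n23.off = "nu"  ["nu"]
39. n24.depth = true  [terminal]
40. n25.tag = true  [terminal]
41. n23.tag = -5  [len(D.off) - 7]
42. n26.off = "rz"  [terminal]
43. n18.key = false  [D₀.tag > -8]
44. n17.fin = "qz"  ["qz"]
45. n17.lab = 10  [10]
46. n0.hot = 19  [E.lab + 9]
47. n0.off = 24  [E.lab + 14]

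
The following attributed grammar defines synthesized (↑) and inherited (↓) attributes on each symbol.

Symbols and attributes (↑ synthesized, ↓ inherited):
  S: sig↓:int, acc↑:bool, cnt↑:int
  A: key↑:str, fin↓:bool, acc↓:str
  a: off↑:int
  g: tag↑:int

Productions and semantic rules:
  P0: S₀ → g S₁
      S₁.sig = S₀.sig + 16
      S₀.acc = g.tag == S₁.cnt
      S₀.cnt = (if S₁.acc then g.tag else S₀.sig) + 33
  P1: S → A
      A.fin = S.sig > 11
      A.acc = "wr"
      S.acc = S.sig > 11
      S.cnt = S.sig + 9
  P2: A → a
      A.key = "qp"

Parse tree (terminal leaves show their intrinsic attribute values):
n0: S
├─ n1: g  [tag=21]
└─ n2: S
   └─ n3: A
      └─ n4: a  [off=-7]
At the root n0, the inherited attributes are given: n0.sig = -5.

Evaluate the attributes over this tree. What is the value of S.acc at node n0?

false

1. n0.sig = -5  [given at root]
2. n1.tag = 21  [terminal]
3. n2.sig = 11  [S₀.sig + 16]
4. n3.fin = false  [S.sig > 11]
5. n3.acc = "wr"  ["wr"]
6. n4.off = -7  [terminal]
7. n3.key = "qp"  ["qp"]
8. n2.acc = false  [S.sig > 11]
9. n2.cnt = 20  [S.sig + 9]
10. n0.acc = false  [g.tag == S₁.cnt]
11. n0.cnt = 28  [(if S₁.acc then g.tag else S₀.sig) + 33]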